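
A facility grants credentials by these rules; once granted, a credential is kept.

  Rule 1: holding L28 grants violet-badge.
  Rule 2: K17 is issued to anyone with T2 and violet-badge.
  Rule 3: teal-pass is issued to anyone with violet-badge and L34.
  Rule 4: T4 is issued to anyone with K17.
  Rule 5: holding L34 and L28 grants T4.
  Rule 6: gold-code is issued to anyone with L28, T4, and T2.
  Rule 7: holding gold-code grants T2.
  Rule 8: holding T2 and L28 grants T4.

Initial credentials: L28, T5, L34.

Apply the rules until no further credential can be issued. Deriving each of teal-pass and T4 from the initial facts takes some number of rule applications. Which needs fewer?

T4: Holding L34 and L28 grants T4 (Rule 5). [1 rule application]
teal-pass: Holding L28 grants violet-badge (Rule 1). Holding violet-badge and L34 grants teal-pass (Rule 3). [2 rule applications]
T4 needs fewer.

T4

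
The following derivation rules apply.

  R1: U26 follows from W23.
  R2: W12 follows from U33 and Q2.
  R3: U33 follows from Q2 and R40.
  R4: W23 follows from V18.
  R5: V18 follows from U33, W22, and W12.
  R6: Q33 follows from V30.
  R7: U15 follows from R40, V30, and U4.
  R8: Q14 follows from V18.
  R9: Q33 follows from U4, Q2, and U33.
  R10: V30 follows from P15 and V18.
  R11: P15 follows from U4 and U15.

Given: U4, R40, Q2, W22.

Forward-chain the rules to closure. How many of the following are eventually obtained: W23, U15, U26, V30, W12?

3

Q2 and R40 hold, so U33 follows (R3).
From U33 and Q2, R2 gives W12.
From U33, W22, and W12, R5 gives V18.
From V18, R4 gives W23.
From W23, R1 gives U26.
W23: reached.
U15 would need R40, V30, and U4 (R7), but V30 is never established.
U26: reached.
V30 would need P15 and V18 (R10), but P15 is never established.
W12: reached.
Reached: W23, U26, and W12 — 3 of the 5.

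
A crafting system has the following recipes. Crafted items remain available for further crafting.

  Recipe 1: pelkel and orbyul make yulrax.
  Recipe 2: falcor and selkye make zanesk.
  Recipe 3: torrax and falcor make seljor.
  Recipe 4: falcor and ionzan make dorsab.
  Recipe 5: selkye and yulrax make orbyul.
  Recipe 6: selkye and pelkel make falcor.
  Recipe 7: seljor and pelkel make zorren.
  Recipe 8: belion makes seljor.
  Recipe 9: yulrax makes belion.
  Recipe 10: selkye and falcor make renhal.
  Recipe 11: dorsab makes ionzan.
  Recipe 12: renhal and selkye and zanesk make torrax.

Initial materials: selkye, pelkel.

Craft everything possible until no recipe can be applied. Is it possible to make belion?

belion would need yulrax (Recipe 9), but yulrax is never obtained.

No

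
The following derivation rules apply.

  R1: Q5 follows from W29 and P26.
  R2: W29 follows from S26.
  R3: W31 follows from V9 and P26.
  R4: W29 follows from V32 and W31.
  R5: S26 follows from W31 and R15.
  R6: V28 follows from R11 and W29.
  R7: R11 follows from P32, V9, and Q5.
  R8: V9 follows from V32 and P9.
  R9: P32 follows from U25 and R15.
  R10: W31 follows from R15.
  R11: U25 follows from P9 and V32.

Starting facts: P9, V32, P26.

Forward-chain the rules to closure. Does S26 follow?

No

S26 would need W31 and R15 (R5), but R15 is never established.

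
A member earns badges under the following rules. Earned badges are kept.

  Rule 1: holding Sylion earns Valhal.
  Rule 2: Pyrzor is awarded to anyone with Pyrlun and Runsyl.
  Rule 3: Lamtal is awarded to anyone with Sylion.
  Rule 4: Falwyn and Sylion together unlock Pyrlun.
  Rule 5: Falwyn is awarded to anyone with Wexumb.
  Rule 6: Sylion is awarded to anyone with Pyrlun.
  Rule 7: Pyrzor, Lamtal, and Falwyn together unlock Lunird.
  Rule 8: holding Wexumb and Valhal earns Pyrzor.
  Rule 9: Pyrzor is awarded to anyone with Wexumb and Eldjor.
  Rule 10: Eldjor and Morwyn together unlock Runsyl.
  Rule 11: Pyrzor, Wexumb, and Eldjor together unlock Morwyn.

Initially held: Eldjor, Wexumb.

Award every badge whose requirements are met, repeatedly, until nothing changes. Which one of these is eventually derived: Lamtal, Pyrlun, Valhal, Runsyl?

Runsyl

With Wexumb and Eldjor, Pyrzor is earned (Rule 9).
With Pyrzor, Wexumb, and Eldjor, Morwyn is earned (Rule 11).
With Eldjor and Morwyn, Runsyl is earned (Rule 10).
Pyrlun would need Falwyn and Sylion (Rule 4), but Sylion is never earned. Lamtal would need Sylion (Rule 3), but Sylion is never earned. Valhal would need Sylion (Rule 1), but Sylion is never earned.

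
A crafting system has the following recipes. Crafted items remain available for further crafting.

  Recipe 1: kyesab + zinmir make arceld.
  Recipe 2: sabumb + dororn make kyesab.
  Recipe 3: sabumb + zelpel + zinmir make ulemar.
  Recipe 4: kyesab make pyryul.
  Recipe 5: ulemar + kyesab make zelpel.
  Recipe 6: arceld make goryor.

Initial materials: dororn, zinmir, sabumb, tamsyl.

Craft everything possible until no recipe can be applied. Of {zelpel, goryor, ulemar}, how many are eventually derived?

1

sabumb + dororn → kyesab (Recipe 2).
kyesab + zinmir → arceld (Recipe 1).
Using Recipe 6, arceld makes goryor.
zelpel would need ulemar and kyesab (Recipe 5), but ulemar is never obtained.
goryor: reached.
ulemar would need sabumb, zelpel, and zinmir (Recipe 3), but zelpel is never obtained.
Reached: goryor — 1 of the 3.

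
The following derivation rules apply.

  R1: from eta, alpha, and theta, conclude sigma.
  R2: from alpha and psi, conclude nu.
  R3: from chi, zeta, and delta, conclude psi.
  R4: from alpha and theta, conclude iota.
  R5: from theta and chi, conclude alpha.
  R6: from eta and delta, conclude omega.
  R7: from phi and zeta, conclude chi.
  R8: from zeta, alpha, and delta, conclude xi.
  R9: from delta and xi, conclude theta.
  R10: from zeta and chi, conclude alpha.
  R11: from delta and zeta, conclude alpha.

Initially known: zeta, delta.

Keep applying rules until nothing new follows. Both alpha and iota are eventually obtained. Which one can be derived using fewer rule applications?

alpha: From delta and zeta, R11 gives alpha. [1 rule application]
iota: From delta and zeta, R11 gives alpha. zeta, alpha, and delta hold, so xi follows (R8). From delta and xi, R9 gives theta. alpha and theta hold, so iota follows (R4). [4 rule applications]
alpha needs fewer.

alpha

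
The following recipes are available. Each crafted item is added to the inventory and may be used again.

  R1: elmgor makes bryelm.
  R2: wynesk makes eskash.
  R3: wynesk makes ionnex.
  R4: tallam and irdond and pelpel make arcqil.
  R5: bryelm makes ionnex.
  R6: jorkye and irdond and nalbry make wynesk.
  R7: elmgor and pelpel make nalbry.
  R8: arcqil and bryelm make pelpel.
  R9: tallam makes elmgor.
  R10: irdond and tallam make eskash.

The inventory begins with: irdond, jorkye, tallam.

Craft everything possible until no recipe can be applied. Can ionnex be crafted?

Using R9, tallam makes elmgor.
Using R1, elmgor makes bryelm.
Using R5, bryelm makes ionnex.

Yes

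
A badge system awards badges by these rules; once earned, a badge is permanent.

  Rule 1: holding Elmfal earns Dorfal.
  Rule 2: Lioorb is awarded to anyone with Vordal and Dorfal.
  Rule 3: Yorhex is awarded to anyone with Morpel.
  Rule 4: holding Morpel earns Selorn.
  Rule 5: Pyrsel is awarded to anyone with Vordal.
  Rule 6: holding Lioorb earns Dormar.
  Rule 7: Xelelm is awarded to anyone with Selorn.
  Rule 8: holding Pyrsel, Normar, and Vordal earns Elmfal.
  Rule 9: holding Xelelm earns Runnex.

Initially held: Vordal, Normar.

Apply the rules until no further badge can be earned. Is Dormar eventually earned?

With Vordal, Pyrsel is earned (Rule 5).
With Pyrsel, Normar, and Vordal, Elmfal is earned (Rule 8).
With Elmfal, Dorfal is earned (Rule 1).
With Vordal and Dorfal, Lioorb is earned (Rule 2).
With Lioorb, Dormar is earned (Rule 6).

Yes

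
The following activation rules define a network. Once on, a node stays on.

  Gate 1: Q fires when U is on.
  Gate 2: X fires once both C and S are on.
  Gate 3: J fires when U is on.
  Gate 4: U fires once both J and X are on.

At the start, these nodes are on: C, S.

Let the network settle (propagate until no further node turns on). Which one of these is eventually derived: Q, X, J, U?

Gate 2: C and S on → X on.
J would need U (Gate 3), but U never turns on. U would need J and X (Gate 4), but J never turns on. Q would need U (Gate 1), but U never turns on.

X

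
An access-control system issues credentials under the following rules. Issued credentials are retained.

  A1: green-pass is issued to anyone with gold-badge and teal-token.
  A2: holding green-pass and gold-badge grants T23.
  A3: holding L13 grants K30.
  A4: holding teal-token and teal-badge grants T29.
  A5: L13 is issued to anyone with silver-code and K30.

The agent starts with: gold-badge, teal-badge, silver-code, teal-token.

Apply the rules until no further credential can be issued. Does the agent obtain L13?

No

L13 would need silver-code and K30 (A5), but K30 is never granted.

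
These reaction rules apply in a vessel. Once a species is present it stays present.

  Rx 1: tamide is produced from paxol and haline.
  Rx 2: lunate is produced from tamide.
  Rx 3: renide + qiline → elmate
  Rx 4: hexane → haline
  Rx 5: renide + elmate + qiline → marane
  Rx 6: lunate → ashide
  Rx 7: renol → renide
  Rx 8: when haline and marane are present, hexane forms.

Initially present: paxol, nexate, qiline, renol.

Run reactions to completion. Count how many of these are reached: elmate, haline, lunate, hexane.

renol present → renide forms (Rx 7).
renide and qiline present → elmate forms (Rx 3).
elmate: reached.
haline would need hexane (Rx 4), but hexane never forms.
lunate would need tamide (Rx 2), but tamide never forms.
hexane would need haline and marane (Rx 8), but haline never forms.
Reached: elmate — 1 of the 4.

1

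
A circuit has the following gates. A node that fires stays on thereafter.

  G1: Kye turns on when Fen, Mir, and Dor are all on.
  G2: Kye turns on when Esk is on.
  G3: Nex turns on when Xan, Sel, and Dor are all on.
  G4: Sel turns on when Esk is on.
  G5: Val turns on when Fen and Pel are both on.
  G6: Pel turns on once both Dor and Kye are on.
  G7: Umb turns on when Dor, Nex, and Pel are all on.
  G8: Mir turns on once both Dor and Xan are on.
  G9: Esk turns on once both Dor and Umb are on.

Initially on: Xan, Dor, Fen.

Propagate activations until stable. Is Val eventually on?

Yes

G8: Dor and Xan on → Mir on.
G1: Fen, Mir, and Dor on → Kye on.
G6: Dor and Kye on → Pel on.
Fen and Pel are on, so Val turns on (G5).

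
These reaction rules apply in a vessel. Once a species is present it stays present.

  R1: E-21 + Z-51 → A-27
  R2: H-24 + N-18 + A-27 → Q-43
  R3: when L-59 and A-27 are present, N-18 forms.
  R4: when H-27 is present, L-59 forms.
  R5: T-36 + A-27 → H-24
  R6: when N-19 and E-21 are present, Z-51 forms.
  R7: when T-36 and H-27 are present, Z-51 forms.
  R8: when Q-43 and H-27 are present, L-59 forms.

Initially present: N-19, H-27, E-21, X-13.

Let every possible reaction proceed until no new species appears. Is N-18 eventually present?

Yes

N-19 and E-21 present → Z-51 forms (R6).
H-27 present → L-59 forms (R4).
E-21 and Z-51 present → A-27 forms (R1).
L-59 and A-27 present → N-18 forms (R3).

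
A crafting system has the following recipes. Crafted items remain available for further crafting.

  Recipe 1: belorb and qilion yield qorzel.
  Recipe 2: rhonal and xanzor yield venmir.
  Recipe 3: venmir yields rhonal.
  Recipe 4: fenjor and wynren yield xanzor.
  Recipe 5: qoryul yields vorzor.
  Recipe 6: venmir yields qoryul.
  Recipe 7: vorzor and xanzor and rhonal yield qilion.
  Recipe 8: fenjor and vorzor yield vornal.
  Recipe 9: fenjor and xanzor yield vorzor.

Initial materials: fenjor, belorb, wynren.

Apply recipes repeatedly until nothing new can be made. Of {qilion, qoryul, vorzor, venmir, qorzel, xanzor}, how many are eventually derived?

Using Recipe 4, fenjor and wynren make xanzor.
fenjor and xanzor → vorzor (Recipe 9).
qilion would need vorzor, xanzor, and rhonal (Recipe 7), but rhonal is never obtained.
qoryul would need venmir (Recipe 6), but venmir is never obtained.
vorzor: reached.
venmir would need rhonal and xanzor (Recipe 2), but rhonal is never obtained.
qorzel would need belorb and qilion (Recipe 1), but qilion is never obtained.
xanzor: reached.
Reached: vorzor and xanzor — 2 of the 6.

2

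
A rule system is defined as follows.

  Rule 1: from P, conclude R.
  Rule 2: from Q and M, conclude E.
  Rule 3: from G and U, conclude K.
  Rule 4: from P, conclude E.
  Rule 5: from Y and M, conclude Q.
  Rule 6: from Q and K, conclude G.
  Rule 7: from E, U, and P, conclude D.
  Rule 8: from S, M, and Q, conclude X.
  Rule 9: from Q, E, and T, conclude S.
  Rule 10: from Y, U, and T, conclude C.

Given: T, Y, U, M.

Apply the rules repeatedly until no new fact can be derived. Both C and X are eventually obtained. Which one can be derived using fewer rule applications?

C

C: Y, U, and T hold, so C follows (Rule 10). [1 rule application]
X: Y and M hold, so Q follows (Rule 5). From Q and M, Rule 2 gives E. From Q, E, and T, Rule 9 gives S. From S, M, and Q, Rule 8 gives X. [4 rule applications]
C needs fewer.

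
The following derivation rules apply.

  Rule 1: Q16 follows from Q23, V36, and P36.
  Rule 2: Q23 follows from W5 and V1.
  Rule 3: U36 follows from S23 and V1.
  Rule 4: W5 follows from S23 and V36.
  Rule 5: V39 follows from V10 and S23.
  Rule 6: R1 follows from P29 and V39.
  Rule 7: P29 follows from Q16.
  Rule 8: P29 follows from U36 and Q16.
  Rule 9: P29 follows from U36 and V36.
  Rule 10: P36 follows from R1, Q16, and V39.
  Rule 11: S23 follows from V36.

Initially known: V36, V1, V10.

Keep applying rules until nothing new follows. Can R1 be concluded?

Yes

V36 holds, so S23 follows (Rule 11).
From V10 and S23, Rule 5 gives V39.
S23 and V1 hold, so U36 follows (Rule 3).
From U36 and V36, Rule 9 gives P29.
From P29 and V39, Rule 6 gives R1.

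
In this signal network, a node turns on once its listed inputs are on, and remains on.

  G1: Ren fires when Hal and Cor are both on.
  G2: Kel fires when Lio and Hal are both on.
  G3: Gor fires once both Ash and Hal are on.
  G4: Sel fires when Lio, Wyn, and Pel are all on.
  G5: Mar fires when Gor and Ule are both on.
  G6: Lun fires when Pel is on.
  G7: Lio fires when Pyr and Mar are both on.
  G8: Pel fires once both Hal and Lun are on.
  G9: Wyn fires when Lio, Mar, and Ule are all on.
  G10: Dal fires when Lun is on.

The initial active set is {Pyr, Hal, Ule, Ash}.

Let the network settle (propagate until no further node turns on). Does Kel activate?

G3: Ash and Hal on → Gor on.
Gor and Ule are on, so Mar fires (G5).
G7: Pyr and Mar on → Lio on.
Lio and Hal are on, so Kel fires (G2).

Yes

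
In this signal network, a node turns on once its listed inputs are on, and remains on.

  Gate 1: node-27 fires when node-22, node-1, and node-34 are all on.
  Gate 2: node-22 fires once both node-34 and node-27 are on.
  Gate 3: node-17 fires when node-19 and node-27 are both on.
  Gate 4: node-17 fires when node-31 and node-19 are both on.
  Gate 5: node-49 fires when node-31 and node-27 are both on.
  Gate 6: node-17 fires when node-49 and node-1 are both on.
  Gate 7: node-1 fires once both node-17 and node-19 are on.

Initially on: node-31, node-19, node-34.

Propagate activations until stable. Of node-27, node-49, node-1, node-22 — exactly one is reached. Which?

node-1

node-31 and node-19 are on, so node-17 fires (Gate 4).
node-17 and node-19 are on, so node-1 fires (Gate 7).
node-49 would need node-31 and node-27 (Gate 5), but node-27 never turns on. node-22 would need node-34 and node-27 (Gate 2), but node-27 never turns on. node-27 would need node-22, node-1, and node-34 (Gate 1), but node-22 never turns on.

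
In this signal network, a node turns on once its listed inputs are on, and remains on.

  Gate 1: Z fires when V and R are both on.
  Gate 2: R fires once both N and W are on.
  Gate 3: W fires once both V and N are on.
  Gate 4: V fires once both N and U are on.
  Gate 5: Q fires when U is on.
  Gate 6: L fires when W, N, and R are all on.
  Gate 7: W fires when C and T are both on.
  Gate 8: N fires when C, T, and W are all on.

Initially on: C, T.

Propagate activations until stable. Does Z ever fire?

No

Z would need V and R (Gate 1), but V never turns on.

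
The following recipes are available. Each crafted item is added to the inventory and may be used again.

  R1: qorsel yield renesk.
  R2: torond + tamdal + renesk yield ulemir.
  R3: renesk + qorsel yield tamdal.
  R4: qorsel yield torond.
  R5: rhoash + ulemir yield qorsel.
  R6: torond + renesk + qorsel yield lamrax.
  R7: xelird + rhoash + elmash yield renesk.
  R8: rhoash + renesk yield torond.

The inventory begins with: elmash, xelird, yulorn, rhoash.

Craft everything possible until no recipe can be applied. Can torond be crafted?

Using R7, xelird, rhoash, and elmash make renesk.
Using R8, rhoash and renesk make torond.

Yes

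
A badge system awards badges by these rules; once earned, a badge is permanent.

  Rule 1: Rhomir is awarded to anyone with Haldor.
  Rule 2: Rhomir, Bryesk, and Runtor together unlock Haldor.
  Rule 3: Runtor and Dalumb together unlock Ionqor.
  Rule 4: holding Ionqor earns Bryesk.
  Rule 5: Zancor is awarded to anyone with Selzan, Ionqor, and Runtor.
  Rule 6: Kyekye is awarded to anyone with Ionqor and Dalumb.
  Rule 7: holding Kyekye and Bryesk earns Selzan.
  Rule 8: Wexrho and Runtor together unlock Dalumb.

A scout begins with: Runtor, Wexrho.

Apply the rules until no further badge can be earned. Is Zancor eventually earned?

With Wexrho and Runtor, Dalumb is earned (Rule 8).
With Runtor and Dalumb, Ionqor is earned (Rule 3).
With Ionqor, Bryesk is earned (Rule 4).
With Ionqor and Dalumb, Kyekye is earned (Rule 6).
With Kyekye and Bryesk, Selzan is earned (Rule 7).
With Selzan, Ionqor, and Runtor, Zancor is earned (Rule 5).

Yes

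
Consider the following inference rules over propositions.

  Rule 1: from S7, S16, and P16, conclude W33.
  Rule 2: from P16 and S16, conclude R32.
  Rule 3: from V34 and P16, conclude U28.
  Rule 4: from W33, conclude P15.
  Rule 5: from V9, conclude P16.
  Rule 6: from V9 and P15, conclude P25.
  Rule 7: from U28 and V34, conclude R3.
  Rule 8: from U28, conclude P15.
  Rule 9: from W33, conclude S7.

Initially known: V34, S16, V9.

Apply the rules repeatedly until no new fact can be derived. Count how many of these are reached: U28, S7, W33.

1

V9 holds, so P16 follows (Rule 5).
From V34 and P16, Rule 3 gives U28.
U28: reached.
S7 would need W33 (Rule 9), but W33 is never established.
W33 would need S7, S16, and P16 (Rule 1), but S7 is never established.
Reached: U28 — 1 of the 3.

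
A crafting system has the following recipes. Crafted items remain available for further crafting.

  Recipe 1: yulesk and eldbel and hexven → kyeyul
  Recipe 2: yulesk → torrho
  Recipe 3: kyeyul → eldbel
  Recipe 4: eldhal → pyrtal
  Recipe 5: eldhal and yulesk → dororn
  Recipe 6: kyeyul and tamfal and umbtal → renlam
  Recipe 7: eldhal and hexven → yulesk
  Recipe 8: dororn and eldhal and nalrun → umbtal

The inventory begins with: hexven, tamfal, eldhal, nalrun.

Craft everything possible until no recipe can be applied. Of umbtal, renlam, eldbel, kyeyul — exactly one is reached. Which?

eldhal and hexven → yulesk (Recipe 7).
Using Recipe 5, eldhal and yulesk make dororn.
Using Recipe 8, dororn, eldhal, and nalrun make umbtal.
kyeyul would need yulesk, eldbel, and hexven (Recipe 1), but eldbel is never obtained. eldbel would need kyeyul (Recipe 3), but kyeyul is never obtained. renlam would need kyeyul, tamfal, and umbtal (Recipe 6), but kyeyul is never obtained.

umbtal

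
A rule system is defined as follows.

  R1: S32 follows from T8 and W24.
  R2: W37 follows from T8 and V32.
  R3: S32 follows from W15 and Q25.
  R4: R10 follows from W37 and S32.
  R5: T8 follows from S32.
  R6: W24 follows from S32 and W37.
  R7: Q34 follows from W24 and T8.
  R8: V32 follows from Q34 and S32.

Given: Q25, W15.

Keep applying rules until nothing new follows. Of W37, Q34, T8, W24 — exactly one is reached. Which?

From W15 and Q25, R3 gives S32.
From S32, R5 gives T8.
W24 would need S32 and W37 (R6), but W37 is never established. W37 would need T8 and V32 (R2), but V32 is never established. Q34 would need W24 and T8 (R7), but W24 is never established.

T8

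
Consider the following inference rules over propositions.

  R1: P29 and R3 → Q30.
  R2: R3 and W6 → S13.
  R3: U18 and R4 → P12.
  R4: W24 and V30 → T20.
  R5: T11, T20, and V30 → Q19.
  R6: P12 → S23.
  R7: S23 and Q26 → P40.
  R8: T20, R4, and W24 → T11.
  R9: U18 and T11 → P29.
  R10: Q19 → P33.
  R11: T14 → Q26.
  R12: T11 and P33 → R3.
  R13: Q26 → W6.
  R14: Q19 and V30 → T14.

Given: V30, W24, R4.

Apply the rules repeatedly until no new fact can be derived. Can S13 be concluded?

Yes

W24 and V30 hold, so T20 follows (R4).
From T20, R4, and W24, R8 gives T11.
T11, T20, and V30 hold, so Q19 follows (R5).
Q19 holds, so P33 follows (R10).
From Q19 and V30, R14 gives T14.
T14 holds, so Q26 follows (R11).
T11 and P33 hold, so R3 follows (R12).
From Q26, R13 gives W6.
From R3 and W6, R2 gives S13.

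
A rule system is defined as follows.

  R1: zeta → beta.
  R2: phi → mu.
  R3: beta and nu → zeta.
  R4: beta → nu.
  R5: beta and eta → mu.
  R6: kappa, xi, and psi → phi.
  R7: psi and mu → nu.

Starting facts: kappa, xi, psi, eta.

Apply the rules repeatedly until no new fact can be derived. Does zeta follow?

zeta would need beta and nu (R3), but beta is never established.

No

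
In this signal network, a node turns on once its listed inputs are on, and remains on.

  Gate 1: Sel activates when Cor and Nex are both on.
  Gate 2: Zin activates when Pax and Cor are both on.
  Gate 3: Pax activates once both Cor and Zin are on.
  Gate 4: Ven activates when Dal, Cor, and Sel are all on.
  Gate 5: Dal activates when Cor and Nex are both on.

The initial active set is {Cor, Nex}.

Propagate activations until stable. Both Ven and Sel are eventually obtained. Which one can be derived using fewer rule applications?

Sel

Sel: Cor and Nex are on, so Sel activates (Gate 1). [1 rule application]
Ven: Cor and Nex are on, so Sel activates (Gate 1). Gate 5: Cor and Nex on → Dal on. Dal, Cor, and Sel are on, so Ven activates (Gate 4). [3 rule applications]
Sel needs fewer.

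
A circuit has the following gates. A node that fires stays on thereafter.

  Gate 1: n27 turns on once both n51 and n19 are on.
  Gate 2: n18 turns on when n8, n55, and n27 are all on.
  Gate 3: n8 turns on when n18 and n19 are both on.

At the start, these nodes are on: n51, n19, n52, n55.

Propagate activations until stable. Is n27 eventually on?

Gate 1: n51 and n19 on → n27 on.

Yes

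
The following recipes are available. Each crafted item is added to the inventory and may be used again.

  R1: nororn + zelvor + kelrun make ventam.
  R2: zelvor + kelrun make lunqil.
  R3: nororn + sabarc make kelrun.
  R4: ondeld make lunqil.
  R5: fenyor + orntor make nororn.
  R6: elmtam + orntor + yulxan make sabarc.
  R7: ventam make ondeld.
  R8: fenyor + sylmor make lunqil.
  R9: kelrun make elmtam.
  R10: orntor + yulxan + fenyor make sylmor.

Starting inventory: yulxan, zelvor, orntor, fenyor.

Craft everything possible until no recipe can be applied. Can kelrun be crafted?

kelrun would need nororn and sabarc (R3), but sabarc is never obtained.

No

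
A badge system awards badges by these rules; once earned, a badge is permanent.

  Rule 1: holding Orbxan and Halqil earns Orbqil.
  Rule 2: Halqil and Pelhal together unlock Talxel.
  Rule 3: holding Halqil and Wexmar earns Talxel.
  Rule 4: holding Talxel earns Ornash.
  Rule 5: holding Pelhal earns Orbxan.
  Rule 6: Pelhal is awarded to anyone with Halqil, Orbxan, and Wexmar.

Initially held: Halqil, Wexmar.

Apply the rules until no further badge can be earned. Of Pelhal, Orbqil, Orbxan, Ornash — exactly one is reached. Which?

Ornash

With Halqil and Wexmar, Talxel is earned (Rule 3).
With Talxel, Ornash is earned (Rule 4).
Orbqil would need Orbxan and Halqil (Rule 1), but Orbxan is never earned. Pelhal would need Halqil, Orbxan, and Wexmar (Rule 6), but Orbxan is never earned. Orbxan would need Pelhal (Rule 5), but Pelhal is never earned.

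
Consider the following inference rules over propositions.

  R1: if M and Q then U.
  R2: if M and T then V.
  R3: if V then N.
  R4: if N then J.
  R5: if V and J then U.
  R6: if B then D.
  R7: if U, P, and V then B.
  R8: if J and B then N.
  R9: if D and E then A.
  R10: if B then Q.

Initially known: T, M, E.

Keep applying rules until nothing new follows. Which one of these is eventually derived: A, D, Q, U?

M and T hold, so V follows (R2).
V holds, so N follows (R3).
N holds, so J follows (R4).
From V and J, R5 gives U.
A would need D and E (R9), but D is never established. D would need B (R6), but B is never established. Q would need B (R10), but B is never established.

U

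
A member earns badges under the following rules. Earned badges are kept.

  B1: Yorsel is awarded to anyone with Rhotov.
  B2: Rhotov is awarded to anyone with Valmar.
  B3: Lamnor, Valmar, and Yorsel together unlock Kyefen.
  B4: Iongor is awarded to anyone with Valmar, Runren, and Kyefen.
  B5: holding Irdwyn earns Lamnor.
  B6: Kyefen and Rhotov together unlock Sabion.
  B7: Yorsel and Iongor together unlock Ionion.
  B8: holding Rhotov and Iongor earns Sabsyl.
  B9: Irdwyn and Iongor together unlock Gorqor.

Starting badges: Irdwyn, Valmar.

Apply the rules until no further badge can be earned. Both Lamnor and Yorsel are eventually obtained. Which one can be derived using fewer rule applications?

Lamnor: With Irdwyn, Lamnor is earned (B5). [1 rule application]
Yorsel: With Valmar, Rhotov is earned (B2). With Rhotov, Yorsel is earned (B1). [2 rule applications]
Lamnor needs fewer.

Lamnor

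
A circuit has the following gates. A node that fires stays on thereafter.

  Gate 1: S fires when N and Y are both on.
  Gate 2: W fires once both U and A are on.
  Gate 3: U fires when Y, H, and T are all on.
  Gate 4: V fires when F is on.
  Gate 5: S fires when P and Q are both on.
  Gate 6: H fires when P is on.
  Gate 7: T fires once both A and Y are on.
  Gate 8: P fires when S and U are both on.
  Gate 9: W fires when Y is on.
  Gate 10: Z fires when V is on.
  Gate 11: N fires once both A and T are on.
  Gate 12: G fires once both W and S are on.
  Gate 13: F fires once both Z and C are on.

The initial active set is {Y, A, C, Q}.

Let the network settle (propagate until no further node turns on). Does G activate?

Gate 7: A and Y on → T on.
Gate 9: Y on → W on.
Gate 11: A and T on → N on.
Gate 1: N and Y on → S on.
W and S are on, so G fires (Gate 12).

Yes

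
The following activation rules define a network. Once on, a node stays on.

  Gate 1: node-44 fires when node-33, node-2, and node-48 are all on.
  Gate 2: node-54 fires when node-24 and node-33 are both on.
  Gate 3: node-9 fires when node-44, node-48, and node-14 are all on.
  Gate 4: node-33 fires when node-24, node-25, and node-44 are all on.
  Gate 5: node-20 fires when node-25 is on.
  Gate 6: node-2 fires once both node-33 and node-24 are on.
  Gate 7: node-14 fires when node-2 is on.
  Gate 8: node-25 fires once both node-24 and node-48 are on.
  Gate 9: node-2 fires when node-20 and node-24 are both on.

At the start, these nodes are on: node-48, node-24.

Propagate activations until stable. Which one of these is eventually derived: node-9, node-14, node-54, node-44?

node-14

node-24 and node-48 are on, so node-25 fires (Gate 8).
Gate 5: node-25 on → node-20 on.
Gate 9: node-20 and node-24 on → node-2 on.
Gate 7: node-2 on → node-14 on.
node-9 would need node-44, node-48, and node-14 (Gate 3), but node-44 never turns on. node-54 would need node-24 and node-33 (Gate 2), but node-33 never turns on. node-44 would need node-33, node-2, and node-48 (Gate 1), but node-33 never turns on.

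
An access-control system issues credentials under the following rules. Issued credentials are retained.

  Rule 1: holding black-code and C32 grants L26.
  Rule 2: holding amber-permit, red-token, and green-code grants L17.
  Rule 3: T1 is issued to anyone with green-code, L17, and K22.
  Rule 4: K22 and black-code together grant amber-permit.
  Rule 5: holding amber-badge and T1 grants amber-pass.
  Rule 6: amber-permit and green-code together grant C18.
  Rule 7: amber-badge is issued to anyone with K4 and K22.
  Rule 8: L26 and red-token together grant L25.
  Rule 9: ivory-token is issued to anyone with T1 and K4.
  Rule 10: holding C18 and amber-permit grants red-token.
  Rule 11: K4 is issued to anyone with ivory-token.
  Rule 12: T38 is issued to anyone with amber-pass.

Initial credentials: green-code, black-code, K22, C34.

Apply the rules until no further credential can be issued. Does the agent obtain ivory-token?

No

ivory-token would need T1 and K4 (Rule 9), but K4 is never granted.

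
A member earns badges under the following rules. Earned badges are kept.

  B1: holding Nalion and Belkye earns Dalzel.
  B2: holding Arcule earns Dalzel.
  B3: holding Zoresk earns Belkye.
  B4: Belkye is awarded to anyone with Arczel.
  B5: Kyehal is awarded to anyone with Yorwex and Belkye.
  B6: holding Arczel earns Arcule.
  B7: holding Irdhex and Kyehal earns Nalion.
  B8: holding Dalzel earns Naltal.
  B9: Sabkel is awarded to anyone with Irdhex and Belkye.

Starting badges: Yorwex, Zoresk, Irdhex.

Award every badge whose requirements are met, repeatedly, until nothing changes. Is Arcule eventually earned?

Arcule would need Arczel (B6), but Arczel is never earned.

No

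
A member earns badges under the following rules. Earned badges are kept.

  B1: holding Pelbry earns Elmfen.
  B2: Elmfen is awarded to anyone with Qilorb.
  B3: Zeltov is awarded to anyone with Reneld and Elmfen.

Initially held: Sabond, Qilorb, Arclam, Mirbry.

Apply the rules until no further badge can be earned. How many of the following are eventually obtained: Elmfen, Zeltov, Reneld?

With Qilorb, Elmfen is earned (B2).
Elmfen: reached.
Zeltov would need Reneld and Elmfen (B3), but Reneld is never earned.
No rule produces Reneld, and it is not given.
Reached: Elmfen — 1 of the 3.

1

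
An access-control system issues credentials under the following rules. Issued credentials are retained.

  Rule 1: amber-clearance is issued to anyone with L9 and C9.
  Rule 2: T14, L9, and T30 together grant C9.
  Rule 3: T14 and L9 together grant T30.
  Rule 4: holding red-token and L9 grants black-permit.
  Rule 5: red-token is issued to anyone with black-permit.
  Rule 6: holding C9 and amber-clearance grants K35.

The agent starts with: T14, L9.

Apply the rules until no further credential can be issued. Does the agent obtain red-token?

red-token would need black-permit (Rule 5), but black-permit is never granted.

No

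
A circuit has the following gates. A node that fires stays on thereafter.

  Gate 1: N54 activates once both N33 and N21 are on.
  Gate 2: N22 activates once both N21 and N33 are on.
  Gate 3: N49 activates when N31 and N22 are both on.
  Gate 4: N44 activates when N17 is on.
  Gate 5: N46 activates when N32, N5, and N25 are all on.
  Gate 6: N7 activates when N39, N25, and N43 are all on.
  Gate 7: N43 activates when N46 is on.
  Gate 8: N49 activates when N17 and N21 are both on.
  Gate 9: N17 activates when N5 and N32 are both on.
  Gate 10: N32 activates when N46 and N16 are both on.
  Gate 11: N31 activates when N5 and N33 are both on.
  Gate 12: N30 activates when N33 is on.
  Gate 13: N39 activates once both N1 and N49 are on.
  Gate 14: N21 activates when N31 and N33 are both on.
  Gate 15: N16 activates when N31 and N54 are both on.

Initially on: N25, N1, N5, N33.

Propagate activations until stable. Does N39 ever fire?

N5 and N33 are on, so N31 activates (Gate 11).
Gate 14: N31 and N33 on → N21 on.
Gate 2: N21 and N33 on → N22 on.
Gate 3: N31 and N22 on → N49 on.
Gate 13: N1 and N49 on → N39 on.

Yes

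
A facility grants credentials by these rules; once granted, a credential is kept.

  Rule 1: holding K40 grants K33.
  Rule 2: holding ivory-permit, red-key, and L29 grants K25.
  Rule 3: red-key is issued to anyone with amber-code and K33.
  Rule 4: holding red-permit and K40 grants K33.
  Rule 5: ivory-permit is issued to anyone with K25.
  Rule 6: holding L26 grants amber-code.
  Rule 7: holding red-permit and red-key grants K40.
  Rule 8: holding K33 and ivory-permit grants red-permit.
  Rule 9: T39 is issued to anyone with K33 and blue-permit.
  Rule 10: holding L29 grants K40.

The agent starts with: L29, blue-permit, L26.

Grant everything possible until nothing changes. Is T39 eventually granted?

Yes

Holding L29 grants K40 (Rule 10).
Holding K40 grants K33 (Rule 1).
Holding K33 and blue-permit grants T39 (Rule 9).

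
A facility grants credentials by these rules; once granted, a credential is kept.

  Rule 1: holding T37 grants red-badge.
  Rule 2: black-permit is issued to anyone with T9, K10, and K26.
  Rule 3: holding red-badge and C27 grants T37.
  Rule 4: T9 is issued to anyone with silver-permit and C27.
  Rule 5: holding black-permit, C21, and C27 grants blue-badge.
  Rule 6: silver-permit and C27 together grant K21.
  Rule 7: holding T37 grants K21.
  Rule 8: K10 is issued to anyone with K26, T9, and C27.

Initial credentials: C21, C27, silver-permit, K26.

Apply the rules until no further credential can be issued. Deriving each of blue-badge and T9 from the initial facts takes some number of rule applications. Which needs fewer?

T9: Holding silver-permit and C27 grants T9 (Rule 4). [1 rule application]
blue-badge: Holding silver-permit and C27 grants T9 (Rule 4). Holding K26, T9, and C27 grants K10 (Rule 8). Holding T9, K10, and K26 grants black-permit (Rule 2). Holding black-permit, C21, and C27 grants blue-badge (Rule 5). [4 rule applications]
T9 needs fewer.

T9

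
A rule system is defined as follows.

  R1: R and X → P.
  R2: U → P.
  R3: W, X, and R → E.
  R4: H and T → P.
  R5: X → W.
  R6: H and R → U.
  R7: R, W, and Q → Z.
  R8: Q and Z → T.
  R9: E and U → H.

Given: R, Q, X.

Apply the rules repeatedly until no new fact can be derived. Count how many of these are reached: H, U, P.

R and X hold, so P follows (R1).
H would need E and U (R9), but U is never established.
U would need H and R (R6), but H is never established.
P: reached.
Reached: P — 1 of the 3.

1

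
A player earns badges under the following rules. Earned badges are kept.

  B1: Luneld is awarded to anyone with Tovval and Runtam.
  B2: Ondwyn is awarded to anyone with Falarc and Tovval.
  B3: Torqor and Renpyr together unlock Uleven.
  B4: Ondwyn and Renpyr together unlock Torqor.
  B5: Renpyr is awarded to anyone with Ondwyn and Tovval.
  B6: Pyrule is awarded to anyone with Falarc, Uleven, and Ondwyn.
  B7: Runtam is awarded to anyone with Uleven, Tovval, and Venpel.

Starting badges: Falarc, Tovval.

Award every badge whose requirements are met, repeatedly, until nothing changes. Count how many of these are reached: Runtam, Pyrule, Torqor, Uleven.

With Falarc and Tovval, Ondwyn is earned (B2).
With Ondwyn and Tovval, Renpyr is earned (B5).
With Ondwyn and Renpyr, Torqor is earned (B4).
With Torqor and Renpyr, Uleven is earned (B3).
With Falarc, Uleven, and Ondwyn, Pyrule is earned (B6).
Runtam would need Uleven, Tovval, and Venpel (B7), but Venpel is never earned.
Pyrule: reached.
Torqor: reached.
Uleven: reached.
Reached: Pyrule, Torqor, and Uleven — 3 of the 4.

3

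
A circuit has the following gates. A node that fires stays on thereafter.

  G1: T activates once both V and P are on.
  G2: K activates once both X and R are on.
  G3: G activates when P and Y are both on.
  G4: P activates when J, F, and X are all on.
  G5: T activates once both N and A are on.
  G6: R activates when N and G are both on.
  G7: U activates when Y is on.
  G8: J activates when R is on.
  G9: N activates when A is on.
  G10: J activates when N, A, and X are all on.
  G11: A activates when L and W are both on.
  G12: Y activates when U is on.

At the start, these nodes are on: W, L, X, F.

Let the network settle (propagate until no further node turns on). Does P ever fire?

G11: L and W on → A on.
A is on, so N activates (G9).
G10: N, A, and X on → J on.
G4: J, F, and X on → P on.

Yes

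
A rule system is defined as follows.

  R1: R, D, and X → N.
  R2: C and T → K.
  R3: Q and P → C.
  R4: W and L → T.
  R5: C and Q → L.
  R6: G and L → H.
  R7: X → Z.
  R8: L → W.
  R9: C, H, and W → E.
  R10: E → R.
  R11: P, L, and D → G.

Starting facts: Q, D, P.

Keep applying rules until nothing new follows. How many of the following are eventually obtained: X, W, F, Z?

Q and P hold, so C follows (R3).
C and Q hold, so L follows (R5).
From L, R8 gives W.
No rule produces X, and it is not given.
W: reached.
No rule produces F, and it is not given.
Z would need X (R7), but X is never established.
Reached: W — 1 of the 4.

1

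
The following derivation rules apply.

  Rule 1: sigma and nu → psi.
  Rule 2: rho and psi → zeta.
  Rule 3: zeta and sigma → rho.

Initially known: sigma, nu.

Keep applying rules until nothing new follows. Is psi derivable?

sigma and nu hold, so psi follows (Rule 1).

Yes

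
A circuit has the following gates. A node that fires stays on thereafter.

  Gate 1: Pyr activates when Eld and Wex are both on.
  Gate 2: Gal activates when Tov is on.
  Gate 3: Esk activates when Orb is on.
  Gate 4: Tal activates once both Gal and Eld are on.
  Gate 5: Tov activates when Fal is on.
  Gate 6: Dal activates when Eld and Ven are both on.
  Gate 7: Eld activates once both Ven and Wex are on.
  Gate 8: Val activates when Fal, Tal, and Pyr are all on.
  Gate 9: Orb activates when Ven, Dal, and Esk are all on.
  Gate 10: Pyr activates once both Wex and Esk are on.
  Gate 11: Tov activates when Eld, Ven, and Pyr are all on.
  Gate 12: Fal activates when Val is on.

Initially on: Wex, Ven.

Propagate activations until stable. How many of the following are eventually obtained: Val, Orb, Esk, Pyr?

1

Ven and Wex are on, so Eld activates (Gate 7).
Eld and Wex are on, so Pyr activates (Gate 1).
Val would need Fal, Tal, and Pyr (Gate 8), but Fal never turns on.
Orb would need Ven, Dal, and Esk (Gate 9), but Esk never turns on.
Esk would need Orb (Gate 3), but Orb never turns on.
Pyr: reached.
Reached: Pyr — 1 of the 4.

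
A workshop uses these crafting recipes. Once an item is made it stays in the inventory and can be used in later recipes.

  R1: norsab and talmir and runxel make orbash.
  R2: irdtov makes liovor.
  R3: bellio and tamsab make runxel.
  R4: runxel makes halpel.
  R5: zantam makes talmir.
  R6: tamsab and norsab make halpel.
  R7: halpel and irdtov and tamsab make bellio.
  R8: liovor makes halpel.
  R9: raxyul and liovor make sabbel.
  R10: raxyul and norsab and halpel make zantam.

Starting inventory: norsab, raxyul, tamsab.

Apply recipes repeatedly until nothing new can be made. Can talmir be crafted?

Using R6, tamsab and norsab make halpel.
raxyul and norsab and halpel → zantam (R10).
zantam → talmir (R5).

Yes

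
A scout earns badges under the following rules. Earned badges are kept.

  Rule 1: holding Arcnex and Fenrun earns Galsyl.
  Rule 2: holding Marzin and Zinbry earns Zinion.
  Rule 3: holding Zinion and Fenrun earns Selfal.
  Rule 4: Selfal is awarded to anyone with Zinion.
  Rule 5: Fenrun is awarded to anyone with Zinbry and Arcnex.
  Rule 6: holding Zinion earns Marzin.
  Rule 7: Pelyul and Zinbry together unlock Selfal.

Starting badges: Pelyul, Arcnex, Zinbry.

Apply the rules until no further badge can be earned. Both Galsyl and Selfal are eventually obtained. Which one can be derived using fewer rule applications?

Selfal

Selfal: With Pelyul and Zinbry, Selfal is earned (Rule 7). [1 rule application]
Galsyl: With Zinbry and Arcnex, Fenrun is earned (Rule 5). With Arcnex and Fenrun, Galsyl is earned (Rule 1). [2 rule applications]
Selfal needs fewer.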